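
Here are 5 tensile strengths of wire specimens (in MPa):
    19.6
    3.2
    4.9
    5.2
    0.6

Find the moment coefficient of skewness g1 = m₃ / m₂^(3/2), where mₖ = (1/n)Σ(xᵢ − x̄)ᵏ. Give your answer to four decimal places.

1.2680

x̄ = (19.6 + 3.2 + 4.9 + 5.2 + 0.6) / 5 = 6.7000
deviations (xᵢ − x̄): 12.9000, -3.5000, -1.8000, -1.5000, -6.1000
Σ(xᵢ − x̄)² = 221.3600 ⇒ m₂ = 221.3600/5 = 44.27200
Σ(xᵢ − x̄)³ = 1867.6260 ⇒ m₃ = 1867.6260/5 = 373.52520
m₂^(3/2) = 44.27200^(1.5) = 294.57353
g1 = m₃ / m₂^(3/2) = 373.52520 / 294.57353 ≈ 1.2680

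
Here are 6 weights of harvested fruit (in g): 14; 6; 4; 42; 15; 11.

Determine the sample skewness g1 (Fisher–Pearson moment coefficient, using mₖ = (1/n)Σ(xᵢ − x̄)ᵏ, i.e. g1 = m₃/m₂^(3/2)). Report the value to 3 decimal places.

x̄ = (14 + 6 + 4 + 42 + 15 + 11) / 6 = 15.3333
deviations (xᵢ − x̄): -1.3333, -9.3333, -11.3333, 26.6667, -0.3333, -4.3333
Σ(xᵢ − x̄)² = 947.3333 ⇒ m₂ = 947.3333/6 = 157.88889
Σ(xᵢ − x̄)³ = 16610.4444 ⇒ m₃ = 16610.4444/6 = 2768.40741
m₂^(3/2) = 157.88889^(1.5) = 1983.93461
g1 = m₃ / m₂^(3/2) = 2768.40741 / 1983.93461 ≈ 1.395

1.395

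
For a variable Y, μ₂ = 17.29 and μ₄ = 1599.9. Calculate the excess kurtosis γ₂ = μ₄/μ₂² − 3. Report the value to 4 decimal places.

μ₂² = 17.29² = 298.94410
μ₄/μ₂² = 1599.9 / 298.94410 = 5.35184
γ₂ = 5.35184 − 3 ≈ 2.3518

2.3518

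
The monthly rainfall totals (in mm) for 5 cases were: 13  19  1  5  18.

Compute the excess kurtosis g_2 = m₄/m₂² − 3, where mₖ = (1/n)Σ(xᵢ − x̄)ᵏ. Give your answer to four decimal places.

x̄ = 11.2000
Σ(xᵢ − x̄)² = 252.8000 ⇒ m₂ = 50.56000
Σ(xᵢ − x̄)⁴ = 18152.0960 ⇒ m₄ = 3630.41920
m₂² = 2556.31360
g_2 = m₄/m₂² − 3 = 1.42018 − 3 ≈ -1.5798

-1.5798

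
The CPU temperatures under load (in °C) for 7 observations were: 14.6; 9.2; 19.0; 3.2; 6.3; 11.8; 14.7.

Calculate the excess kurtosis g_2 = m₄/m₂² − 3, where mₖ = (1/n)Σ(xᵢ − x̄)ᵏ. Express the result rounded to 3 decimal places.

-1.057

x̄ = 11.2571
Σ(xᵢ − x̄)² = 176.9971 ⇒ m₂ = 25.28531
Σ(xᵢ − x̄)⁴ = 8695.7255 ⇒ m₄ = 1242.24650
m₂² = 639.34671
g_2 = m₄/m₂² − 3 = 1.94299 − 3 ≈ -1.057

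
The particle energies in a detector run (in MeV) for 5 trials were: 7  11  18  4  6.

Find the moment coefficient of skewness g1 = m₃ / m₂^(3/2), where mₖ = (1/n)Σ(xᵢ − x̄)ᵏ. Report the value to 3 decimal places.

0.827

x̄ = (7 + 11 + 18 + 4 + 6) / 5 = 9.2000
deviations (xᵢ − x̄): -2.2000, 1.8000, 8.8000, -5.2000, -3.2000
Σ(xᵢ − x̄)² = 122.8000 ⇒ m₂ = 122.8000/5 = 24.56000
Σ(xᵢ − x̄)³ = 503.2800 ⇒ m₃ = 503.2800/5 = 100.65600
m₂^(3/2) = 24.56000^(1.5) = 121.71456
g1 = m₃ / m₂^(3/2) = 100.65600 / 121.71456 ≈ 0.827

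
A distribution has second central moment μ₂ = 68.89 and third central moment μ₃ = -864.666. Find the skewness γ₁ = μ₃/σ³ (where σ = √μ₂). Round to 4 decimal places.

-1.5122

σ = √μ₂ = √68.89 = 8.30000
σ³ = μ₂^(3/2) = 571.78700
γ₁ = μ₃/σ³ = -864.666 / 571.78700 ≈ -1.5122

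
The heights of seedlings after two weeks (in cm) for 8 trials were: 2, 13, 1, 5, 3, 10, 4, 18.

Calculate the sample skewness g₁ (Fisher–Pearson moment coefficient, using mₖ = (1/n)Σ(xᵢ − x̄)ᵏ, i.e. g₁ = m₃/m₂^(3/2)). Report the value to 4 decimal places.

x̄ = (2 + 13 + 1 + 5 + 3 + 10 + 4 + 18) / 8 = 7.0000
deviations (xᵢ − x̄): -5.0000, 6.0000, -6.0000, -2.0000, -4.0000, 3.0000, -3.0000, 11.0000
Σ(xᵢ − x̄)² = 256.0000 ⇒ m₂ = 256.0000/8 = 32.00000
Σ(xᵢ − x̄)³ = 1134.0000 ⇒ m₃ = 1134.0000/8 = 141.75000
m₂^(3/2) = 32.00000^(1.5) = 181.01934
g₁ = m₃ / m₂^(3/2) = 141.75000 / 181.01934 ≈ 0.7831

0.7831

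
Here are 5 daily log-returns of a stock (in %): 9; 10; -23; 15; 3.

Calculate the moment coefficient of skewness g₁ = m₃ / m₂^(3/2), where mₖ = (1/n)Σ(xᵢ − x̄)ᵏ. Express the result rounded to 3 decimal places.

-1.212

x̄ = (9 + 10 - 23 + 15 + 3) / 5 = 2.8000
deviations (xᵢ − x̄): 6.2000, 7.2000, -25.8000, 12.2000, 0.2000
Σ(xᵢ − x̄)² = 904.8000 ⇒ m₂ = 904.8000/5 = 180.96000
Σ(xᵢ − x̄)³ = -14746.0800 ⇒ m₃ = -14746.0800/5 = -2949.21600
m₂^(3/2) = 180.96000^(1.5) = 2434.29878
g₁ = m₃ / m₂^(3/2) = -2949.21600 / 2434.29878 ≈ -1.212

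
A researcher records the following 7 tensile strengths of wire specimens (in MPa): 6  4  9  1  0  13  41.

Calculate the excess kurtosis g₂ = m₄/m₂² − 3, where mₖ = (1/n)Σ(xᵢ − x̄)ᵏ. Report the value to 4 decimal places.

x̄ = 10.5714
Σ(xᵢ − x̄)² = 1201.7143 ⇒ m₂ = 171.67347
Σ(xᵢ − x̄)⁴ = 880511.4752 ⇒ m₄ = 125787.35360
m₂² = 29471.78009
g₂ = m₄/m₂² − 3 = 4.26806 − 3 ≈ 1.2681

1.2681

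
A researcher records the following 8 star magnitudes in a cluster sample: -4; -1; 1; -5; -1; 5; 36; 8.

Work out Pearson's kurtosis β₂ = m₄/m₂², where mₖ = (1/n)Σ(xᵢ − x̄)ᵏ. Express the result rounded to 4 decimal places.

x̄ = 4.8750
Σ(xᵢ − x̄)² = 1238.8750 ⇒ m₂ = 154.85938
Σ(xᵢ − x̄)⁴ = 956923.6504 ⇒ m₄ = 119615.45630
m₂² = 23981.42603
β₂ = m₄/m₂² = 119615.45630 / 23981.42603 ≈ 4.9878

4.9878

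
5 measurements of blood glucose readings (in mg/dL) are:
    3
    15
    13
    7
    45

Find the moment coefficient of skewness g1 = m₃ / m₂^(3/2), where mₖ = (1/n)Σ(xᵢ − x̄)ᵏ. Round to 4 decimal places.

1.1937

x̄ = (3 + 15 + 13 + 7 + 45) / 5 = 16.6000
deviations (xᵢ − x̄): -13.6000, -1.6000, -3.6000, -9.6000, 28.4000
Σ(xᵢ − x̄)² = 1099.2000 ⇒ m₂ = 1099.2000/5 = 219.84000
Σ(xᵢ − x̄)³ = 19455.3600 ⇒ m₃ = 19455.3600/5 = 3891.07200
m₂^(3/2) = 219.84000^(1.5) = 3259.56821
g1 = m₃ / m₂^(3/2) = 3891.07200 / 3259.56821 ≈ 1.1937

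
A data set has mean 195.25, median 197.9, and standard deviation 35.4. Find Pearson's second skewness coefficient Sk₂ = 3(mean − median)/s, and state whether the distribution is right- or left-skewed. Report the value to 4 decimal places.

Sk₂ = 3(195.25 − 197.9) / 35.4 = 3 × -2.6500 / 35.4
    = -7.9500 / 35.4 ≈ -0.2246
Sk₂ < 0 ⇒ mean < median ⇒ left-skewed (negative skew).

-0.2246, left-skewed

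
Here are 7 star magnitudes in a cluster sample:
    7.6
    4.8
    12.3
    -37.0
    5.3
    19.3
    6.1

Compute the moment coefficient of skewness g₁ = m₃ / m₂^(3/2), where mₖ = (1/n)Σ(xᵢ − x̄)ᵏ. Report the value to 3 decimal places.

x̄ = (7.6 + 4.8 + 12.3 - 37.0 + 5.3 + 19.3 + 6.1) / 7 = 2.6286
deviations (xᵢ − x̄): 4.9714, 2.1714, 9.6714, -39.6286, 2.6714, 16.6714, 3.4714
Σ(xᵢ − x̄)² = 1990.5143 ⇒ m₂ = 1990.5143/7 = 284.35918
Σ(xᵢ − x̄)³ = -56501.4097 ⇒ m₃ = -56501.4097/7 = -8071.62995
m₂^(3/2) = 284.35918^(1.5) = 4795.13555
g₁ = m₃ / m₂^(3/2) = -8071.62995 / 4795.13555 ≈ -1.683

-1.683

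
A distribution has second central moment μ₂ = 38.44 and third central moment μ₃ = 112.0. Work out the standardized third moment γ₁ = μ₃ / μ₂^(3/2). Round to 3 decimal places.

0.470

σ = √μ₂ = √38.44 = 6.20000
σ³ = μ₂^(3/2) = 238.32800
γ₁ = μ₃/σ³ = 112.0 / 238.32800 ≈ 0.470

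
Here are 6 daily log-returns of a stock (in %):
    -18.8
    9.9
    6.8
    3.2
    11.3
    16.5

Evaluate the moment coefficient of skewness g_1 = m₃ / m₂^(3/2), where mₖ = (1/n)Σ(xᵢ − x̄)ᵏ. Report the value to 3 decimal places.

-1.284

x̄ = (-18.8 + 9.9 + 6.8 + 3.2 + 11.3 + 16.5) / 6 = 4.8167
deviations (xᵢ − x̄): -23.6167, 5.0833, 1.9833, -1.6167, 6.4833, 11.6833
Σ(xᵢ − x̄)² = 768.6683 ⇒ m₂ = 768.6683/6 = 128.11139
Σ(xᵢ − x̄)³ = -11169.8964 ⇒ m₃ = -11169.8964/6 = -1861.64941
m₂^(3/2) = 128.11139^(1.5) = 1450.04543
g_1 = m₃ / m₂^(3/2) = -1861.64941 / 1450.04543 ≈ -1.284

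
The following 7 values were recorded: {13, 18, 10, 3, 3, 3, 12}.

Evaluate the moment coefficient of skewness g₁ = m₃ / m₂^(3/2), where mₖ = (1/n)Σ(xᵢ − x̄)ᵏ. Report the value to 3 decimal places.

0.223

x̄ = (13 + 18 + 10 + 3 + 3 + 3 + 12) / 7 = 8.8571
deviations (xᵢ − x̄): 4.1429, 9.1429, 1.1429, -5.8571, -5.8571, -5.8571, 3.1429
Σ(xᵢ − x̄)² = 214.8571 ⇒ m₂ = 214.8571/7 = 30.69388
Σ(xᵢ − x̄)³ = 265.1020 ⇒ m₃ = 265.1020/7 = 37.87172
m₂^(3/2) = 30.69388^(1.5) = 170.05039
g₁ = m₃ / m₂^(3/2) = 37.87172 / 170.05039 ≈ 0.223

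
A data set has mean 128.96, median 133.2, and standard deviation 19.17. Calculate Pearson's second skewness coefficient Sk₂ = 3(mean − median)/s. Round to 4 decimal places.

Sk₂ = 3(128.96 − 133.2) / 19.17 = 3 × -4.2400 / 19.17
    = -12.7200 / 19.17 ≈ -0.6635

-0.6635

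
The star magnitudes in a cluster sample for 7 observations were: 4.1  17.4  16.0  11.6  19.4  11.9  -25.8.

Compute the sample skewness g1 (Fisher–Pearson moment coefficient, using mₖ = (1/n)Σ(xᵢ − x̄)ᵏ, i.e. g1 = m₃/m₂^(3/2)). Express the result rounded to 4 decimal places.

x̄ = (4.1 + 17.4 + 16.0 + 11.6 + 19.4 + 11.9 - 25.8) / 7 = 7.8000
deviations (xᵢ − x̄): -3.7000, 9.6000, 8.2000, 3.8000, 11.6000, 4.1000, -33.6000
Σ(xᵢ − x̄)² = 1467.8600 ⇒ m₂ = 1467.8600/7 = 209.69429
Σ(xᵢ − x̄)³ = -34862.9160 ⇒ m₃ = -34862.9160/7 = -4980.41657
m₂^(3/2) = 209.69429^(1.5) = 3036.54620
g1 = m₃ / m₂^(3/2) = -4980.41657 / 3036.54620 ≈ -1.6402

-1.6402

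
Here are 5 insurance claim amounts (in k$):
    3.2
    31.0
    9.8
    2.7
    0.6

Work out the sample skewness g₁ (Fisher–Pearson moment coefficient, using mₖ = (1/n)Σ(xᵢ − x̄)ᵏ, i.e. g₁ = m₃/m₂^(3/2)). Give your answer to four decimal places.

x̄ = (3.2 + 31.0 + 9.8 + 2.7 + 0.6) / 5 = 9.4600
deviations (xᵢ − x̄): -6.2600, 21.5400, 0.3400, -6.7600, -8.8600
Σ(xᵢ − x̄)² = 627.4720 ⇒ m₂ = 627.4720/5 = 125.49440
Σ(xᵢ − x̄)³ = 8744.2510 ⇒ m₃ = 8744.2510/5 = 1748.85019
m₂^(3/2) = 125.49440^(1.5) = 1405.84202
g₁ = m₃ / m₂^(3/2) = 1748.85019 / 1405.84202 ≈ 1.2440

1.2440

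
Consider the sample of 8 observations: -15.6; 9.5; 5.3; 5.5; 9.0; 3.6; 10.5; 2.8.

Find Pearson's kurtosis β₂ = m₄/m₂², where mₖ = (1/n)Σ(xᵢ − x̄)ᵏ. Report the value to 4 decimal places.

x̄ = 3.8250
Σ(xᵢ − x̄)² = 486.9550 ⇒ m₂ = 60.86938
Σ(xᵢ − x̄)⁴ = 146131.7197 ⇒ m₄ = 18266.46496
m₂² = 3705.08081
β₂ = m₄/m₂² = 18266.46496 / 3705.08081 ≈ 4.9301

4.9301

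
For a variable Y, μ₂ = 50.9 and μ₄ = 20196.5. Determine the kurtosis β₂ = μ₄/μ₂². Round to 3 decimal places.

μ₂² = 50.9² = 2590.81000
μ₄/μ₂² = 20196.5 / 2590.81000 = 7.79544
β₂ ≈ 7.795

7.795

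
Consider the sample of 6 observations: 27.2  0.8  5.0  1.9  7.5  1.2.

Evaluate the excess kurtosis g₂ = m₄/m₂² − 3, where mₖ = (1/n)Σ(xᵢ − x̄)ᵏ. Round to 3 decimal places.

x̄ = 7.2667
Σ(xᵢ − x̄)² = 509.9533 ⇒ m₂ = 84.99222
Σ(xᵢ − x̄)⁴ = 161836.5070 ⇒ m₄ = 26972.75117
m₂² = 7223.67784
g₂ = m₄/m₂² − 3 = 3.73394 − 3 ≈ 0.734

0.734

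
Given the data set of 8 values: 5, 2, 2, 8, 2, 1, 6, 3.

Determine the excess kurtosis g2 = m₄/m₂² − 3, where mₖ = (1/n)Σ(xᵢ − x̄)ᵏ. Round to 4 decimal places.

-0.8543

x̄ = 3.6250
Σ(xᵢ − x̄)² = 41.8750 ⇒ m₂ = 5.23438
Σ(xᵢ − x̄)⁴ = 470.3066 ⇒ m₄ = 58.78833
m₂² = 27.39868
g2 = m₄/m₂² − 3 = 2.14566 − 3 ≈ -0.8543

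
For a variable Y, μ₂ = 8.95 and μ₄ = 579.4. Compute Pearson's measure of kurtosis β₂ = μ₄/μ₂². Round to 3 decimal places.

μ₂² = 8.95² = 80.10250
μ₄/μ₂² = 579.4 / 80.10250 = 7.23323
β₂ ≈ 7.233

7.233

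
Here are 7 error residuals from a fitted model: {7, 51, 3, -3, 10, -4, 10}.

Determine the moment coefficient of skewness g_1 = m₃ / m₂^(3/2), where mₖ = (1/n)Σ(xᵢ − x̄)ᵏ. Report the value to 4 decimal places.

1.6477

x̄ = (7 + 51 + 3 - 3 + 10 - 4 + 10) / 7 = 10.5714
deviations (xᵢ − x̄): -3.5714, 40.4286, -7.5714, -13.5714, -0.5714, -14.5714, -0.5714
Σ(xᵢ − x̄)² = 2101.7143 ⇒ m₂ = 2101.7143/7 = 300.24490
Σ(xᵢ − x̄)³ = 60005.7551 ⇒ m₃ = 60005.7551/7 = 8572.25073
m₂^(3/2) = 300.24490^(1.5) = 5202.51636
g_1 = m₃ / m₂^(3/2) = 8572.25073 / 5202.51636 ≈ 1.6477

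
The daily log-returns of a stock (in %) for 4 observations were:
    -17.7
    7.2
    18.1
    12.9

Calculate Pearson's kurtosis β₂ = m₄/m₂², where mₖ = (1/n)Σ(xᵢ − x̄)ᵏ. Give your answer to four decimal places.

2.1344

x̄ = 5.1250
Σ(xᵢ − x̄)² = 754.0875 ⇒ m₂ = 188.52188
Σ(xᵢ − x̄)⁴ = 303435.5610 ⇒ m₄ = 75858.89026
m₂² = 35540.49735
β₂ = m₄/m₂² = 75858.89026 / 35540.49735 ≈ 2.1344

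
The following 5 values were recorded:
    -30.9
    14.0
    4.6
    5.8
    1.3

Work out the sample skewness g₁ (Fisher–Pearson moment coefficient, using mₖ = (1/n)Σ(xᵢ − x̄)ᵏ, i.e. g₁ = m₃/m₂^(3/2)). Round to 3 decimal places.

x̄ = (-30.9 + 14.0 + 4.6 + 5.8 + 1.3) / 5 = -1.0400
deviations (xᵢ − x̄): -29.8600, 15.0400, 5.6400, 6.8400, 2.3400
Σ(xᵢ − x̄)² = 1201.8920 ⇒ m₂ = 1201.8920/5 = 240.37840
Σ(xᵢ − x̄)³ = -22709.4566 ⇒ m₃ = -22709.4566/5 = -4541.89133
m₂^(3/2) = 240.37840^(1.5) = 3726.86070
g₁ = m₃ / m₂^(3/2) = -4541.89133 / 3726.86070 ≈ -1.219

-1.219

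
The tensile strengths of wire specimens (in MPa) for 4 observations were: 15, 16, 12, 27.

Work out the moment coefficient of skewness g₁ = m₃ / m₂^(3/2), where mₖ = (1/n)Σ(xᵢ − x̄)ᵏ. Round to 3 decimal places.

x̄ = (15 + 16 + 12 + 27) / 4 = 17.5000
deviations (xᵢ − x̄): -2.5000, -1.5000, -5.5000, 9.5000
Σ(xᵢ − x̄)² = 129.0000 ⇒ m₂ = 129.0000/4 = 32.25000
Σ(xᵢ − x̄)³ = 672.0000 ⇒ m₃ = 672.0000/4 = 168.00000
m₂^(3/2) = 32.25000^(1.5) = 183.14479
g₁ = m₃ / m₂^(3/2) = 168.00000 / 183.14479 ≈ 0.917

0.917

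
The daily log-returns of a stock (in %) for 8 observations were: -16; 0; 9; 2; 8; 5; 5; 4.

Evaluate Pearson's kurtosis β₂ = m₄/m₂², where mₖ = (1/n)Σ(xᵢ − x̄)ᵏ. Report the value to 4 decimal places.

4.7174

x̄ = 2.1250
Σ(xᵢ − x̄)² = 434.8750 ⇒ m₂ = 54.35938
Σ(xᵢ − x̄)⁴ = 111517.2754 ⇒ m₄ = 13939.65942
m₂² = 2954.94165
β₂ = m₄/m₂² = 13939.65942 / 2954.94165 ≈ 4.7174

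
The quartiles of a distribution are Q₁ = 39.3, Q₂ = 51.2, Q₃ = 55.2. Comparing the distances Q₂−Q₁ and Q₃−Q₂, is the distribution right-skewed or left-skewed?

left-skewed

Q₂ − Q₁ = 11.9;  Q₃ − Q₂ = 4.0
Q₂ − Q₁ > Q₃ − Q₂ ⇒ the lower half is more spread out ⇒ left-skewed.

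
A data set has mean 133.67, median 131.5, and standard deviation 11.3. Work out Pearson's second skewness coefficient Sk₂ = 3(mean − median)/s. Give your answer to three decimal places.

0.576

Sk₂ = 3(133.67 − 131.5) / 11.3 = 3 × 2.1700 / 11.3
    = 6.5100 / 11.3 ≈ 0.576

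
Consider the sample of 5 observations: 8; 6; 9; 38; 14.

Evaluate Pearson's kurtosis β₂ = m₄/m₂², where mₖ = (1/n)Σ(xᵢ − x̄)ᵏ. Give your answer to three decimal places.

x̄ = 15.0000
Σ(xᵢ − x̄)² = 696.0000 ⇒ m₂ = 139.20000
Σ(xᵢ − x̄)⁴ = 290100.0000 ⇒ m₄ = 58020.00000
m₂² = 19376.64000
β₂ = m₄/m₂² = 58020.00000 / 19376.64000 ≈ 2.994

2.994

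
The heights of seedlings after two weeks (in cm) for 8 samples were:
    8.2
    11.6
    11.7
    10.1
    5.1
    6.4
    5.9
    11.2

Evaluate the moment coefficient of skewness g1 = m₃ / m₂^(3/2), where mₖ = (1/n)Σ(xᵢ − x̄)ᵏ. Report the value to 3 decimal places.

-0.173

x̄ = (8.2 + 11.6 + 11.7 + 10.1 + 5.1 + 6.4 + 5.9 + 11.2) / 8 = 8.7750
deviations (xᵢ − x̄): -0.5750, 2.8250, 2.9250, 1.3250, -3.6750, -2.3750, -2.8750, 2.4250
Σ(xᵢ − x̄)² = 51.9150 ⇒ m₂ = 51.9150/8 = 6.48937
Σ(xᵢ − x̄)³ = -22.8263 ⇒ m₃ = -22.8263/8 = -2.85328
m₂^(3/2) = 6.48937^(1.5) = 16.53120
g1 = m₃ / m₂^(3/2) = -2.85328 / 16.53120 ≈ -0.173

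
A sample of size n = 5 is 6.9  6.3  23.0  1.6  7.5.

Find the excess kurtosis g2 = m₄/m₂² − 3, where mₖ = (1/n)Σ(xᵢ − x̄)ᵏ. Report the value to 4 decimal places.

-0.0780

x̄ = 9.0600
Σ(xᵢ − x̄)² = 264.6920 ⇒ m₂ = 52.93840
Σ(xᵢ − x̄)⁴ = 40944.4802 ⇒ m₄ = 8188.89603
m₂² = 2802.47419
g2 = m₄/m₂² − 3 = 2.92202 − 3 ≈ -0.0780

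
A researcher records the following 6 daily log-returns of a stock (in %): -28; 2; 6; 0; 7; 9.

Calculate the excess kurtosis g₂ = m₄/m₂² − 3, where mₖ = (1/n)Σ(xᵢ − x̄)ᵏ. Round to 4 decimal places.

x̄ = -0.6667
Σ(xᵢ − x̄)² = 951.3333 ⇒ m₂ = 158.55556
Σ(xᵢ − x̄)⁴ = 572387.7778 ⇒ m₄ = 95397.96296
m₂² = 25139.86420
g₂ = m₄/m₂² − 3 = 3.79469 − 3 ≈ 0.7947

0.7947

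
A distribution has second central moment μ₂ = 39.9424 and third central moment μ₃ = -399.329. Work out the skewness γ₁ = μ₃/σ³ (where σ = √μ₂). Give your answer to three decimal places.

σ = √μ₂ = √39.9424 = 6.32000
σ³ = μ₂^(3/2) = 252.43597
γ₁ = μ₃/σ³ = -399.329 / 252.43597 ≈ -1.582

-1.582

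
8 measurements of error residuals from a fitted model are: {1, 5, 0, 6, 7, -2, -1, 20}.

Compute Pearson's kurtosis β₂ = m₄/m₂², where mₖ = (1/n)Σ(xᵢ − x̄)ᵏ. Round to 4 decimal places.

3.8957

x̄ = 4.5000
Σ(xᵢ − x̄)² = 354.0000 ⇒ m₂ = 44.25000
Σ(xᵢ − x̄)⁴ = 61024.5000 ⇒ m₄ = 7628.06250
m₂² = 1958.06250
β₂ = m₄/m₂² = 7628.06250 / 1958.06250 ≈ 3.8957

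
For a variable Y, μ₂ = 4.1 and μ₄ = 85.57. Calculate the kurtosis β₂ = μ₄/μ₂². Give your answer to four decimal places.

μ₂² = 4.1² = 16.81000
μ₄/μ₂² = 85.57 / 16.81000 = 5.09042
β₂ ≈ 5.0904

5.0904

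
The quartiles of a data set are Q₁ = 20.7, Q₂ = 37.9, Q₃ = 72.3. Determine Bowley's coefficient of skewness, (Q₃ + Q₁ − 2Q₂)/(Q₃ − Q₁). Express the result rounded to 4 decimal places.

0.3333

numerator: Q₃ + Q₁ − 2Q₂ = 72.3 + 20.7 − 2×37.9 = 17.2000
denominator: Q₃ − Q₁ = 72.3 − 20.7 = 51.6000
Bowley skewness = 17.2000 / 51.6000 ≈ 0.3333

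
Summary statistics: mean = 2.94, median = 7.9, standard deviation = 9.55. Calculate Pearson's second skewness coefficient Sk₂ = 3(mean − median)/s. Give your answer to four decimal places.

Sk₂ = 3(2.94 − 7.9) / 9.55 = 3 × -4.9600 / 9.55
    = -14.8800 / 9.55 ≈ -1.5581

-1.5581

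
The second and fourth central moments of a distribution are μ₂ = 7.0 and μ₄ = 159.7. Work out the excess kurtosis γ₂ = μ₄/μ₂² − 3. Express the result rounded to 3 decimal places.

0.259

μ₂² = 7.0² = 49.00000
μ₄/μ₂² = 159.7 / 49.00000 = 3.25918
γ₂ = 3.25918 − 3 ≈ 0.259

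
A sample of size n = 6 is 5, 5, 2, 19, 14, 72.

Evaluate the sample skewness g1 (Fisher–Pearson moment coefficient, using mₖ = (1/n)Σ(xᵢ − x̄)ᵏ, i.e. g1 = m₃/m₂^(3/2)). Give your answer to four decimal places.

x̄ = (5 + 5 + 2 + 19 + 14 + 72) / 6 = 19.5000
deviations (xᵢ − x̄): -14.5000, -14.5000, -17.5000, -0.5000, -5.5000, 52.5000
Σ(xᵢ − x̄)² = 3513.5000 ⇒ m₂ = 3513.5000/6 = 585.58333
Σ(xᵢ − x̄)³ = 133080.0000 ⇒ m₃ = 133080.0000/6 = 22180.00000
m₂^(3/2) = 585.58333^(1.5) = 14170.43105
g1 = m₃ / m₂^(3/2) = 22180.00000 / 14170.43105 ≈ 1.5652

1.5652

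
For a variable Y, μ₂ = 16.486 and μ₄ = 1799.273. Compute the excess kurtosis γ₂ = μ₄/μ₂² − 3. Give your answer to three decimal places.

3.620

μ₂² = 16.486² = 271.78820
μ₄/μ₂² = 1799.273 / 271.78820 = 6.62013
γ₂ = 6.62013 − 3 ≈ 3.620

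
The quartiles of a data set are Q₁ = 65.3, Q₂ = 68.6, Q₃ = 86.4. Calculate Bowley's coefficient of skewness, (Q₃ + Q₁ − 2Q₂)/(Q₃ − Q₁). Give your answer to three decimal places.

numerator: Q₃ + Q₁ − 2Q₂ = 86.4 + 65.3 − 2×68.6 = 14.5000
denominator: Q₃ − Q₁ = 86.4 − 65.3 = 21.1000
Bowley skewness = 14.5000 / 21.1000 ≈ 0.687

0.687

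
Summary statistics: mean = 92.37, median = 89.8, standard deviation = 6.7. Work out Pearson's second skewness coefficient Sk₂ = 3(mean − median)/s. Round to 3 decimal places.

1.151

Sk₂ = 3(92.37 − 89.8) / 6.7 = 3 × 2.5700 / 6.7
    = 7.7100 / 6.7 ≈ 1.151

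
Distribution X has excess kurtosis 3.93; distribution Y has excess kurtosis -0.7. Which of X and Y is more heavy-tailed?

X

Higher excess kurtosis ⇒ heavier tails relative to the normal distribution.
3.93 vs -0.7: the larger is 3.93, so X has heavier tails. (X is leptokurtic — heavier-than-normal tails; the other is platykurtic.)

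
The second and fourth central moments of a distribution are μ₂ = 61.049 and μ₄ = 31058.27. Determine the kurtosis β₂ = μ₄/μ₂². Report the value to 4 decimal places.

8.3334

μ₂² = 61.049² = 3726.98040
μ₄/μ₂² = 31058.27 / 3726.98040 = 8.33336
β₂ ≈ 8.3334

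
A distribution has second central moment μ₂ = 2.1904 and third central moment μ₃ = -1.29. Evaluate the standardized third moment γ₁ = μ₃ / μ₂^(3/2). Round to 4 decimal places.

σ = √μ₂ = √2.1904 = 1.48000
σ³ = μ₂^(3/2) = 3.24179
γ₁ = μ₃/σ³ = -1.29 / 3.24179 ≈ -0.3979

-0.3979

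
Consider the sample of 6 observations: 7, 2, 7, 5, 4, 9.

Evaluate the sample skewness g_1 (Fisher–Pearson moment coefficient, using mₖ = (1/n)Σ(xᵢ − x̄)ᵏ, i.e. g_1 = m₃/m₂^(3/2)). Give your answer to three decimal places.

x̄ = (7 + 2 + 7 + 5 + 4 + 9) / 6 = 5.6667
deviations (xᵢ − x̄): 1.3333, -3.6667, 1.3333, -0.6667, -1.6667, 3.3333
Σ(xᵢ − x̄)² = 31.3333 ⇒ m₂ = 31.3333/6 = 5.22222
Σ(xᵢ − x̄)³ = -12.4444 ⇒ m₃ = -12.4444/6 = -2.07407
m₂^(3/2) = 5.22222^(1.5) = 11.93392
g_1 = m₃ / m₂^(3/2) = -2.07407 / 11.93392 ≈ -0.174

-0.174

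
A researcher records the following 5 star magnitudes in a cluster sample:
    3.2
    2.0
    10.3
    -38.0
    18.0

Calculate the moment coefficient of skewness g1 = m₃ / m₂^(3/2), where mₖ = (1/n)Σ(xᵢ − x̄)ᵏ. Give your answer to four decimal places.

-1.1705

x̄ = (3.2 + 2.0 + 10.3 - 38.0 + 18.0) / 5 = -0.9000
deviations (xᵢ − x̄): 4.1000, 2.9000, 11.2000, -37.1000, 18.9000
Σ(xᵢ − x̄)² = 1884.2800 ⇒ m₂ = 1884.2800/5 = 376.85600
Σ(xᵢ − x̄)³ = -42815.3040 ⇒ m₃ = -42815.3040/5 = -8563.06080
m₂^(3/2) = 376.85600^(1.5) = 7315.82235
g1 = m₃ / m₂^(3/2) = -8563.06080 / 7315.82235 ≈ -1.1705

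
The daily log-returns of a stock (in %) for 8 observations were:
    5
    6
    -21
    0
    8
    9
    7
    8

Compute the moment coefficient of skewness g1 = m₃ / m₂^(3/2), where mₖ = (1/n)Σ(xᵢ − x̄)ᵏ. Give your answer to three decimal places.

-1.951

x̄ = (5 + 6 - 21 + 0 + 8 + 9 + 7 + 8) / 8 = 2.7500
deviations (xᵢ − x̄): 2.2500, 3.2500, -23.7500, -2.7500, 5.2500, 6.2500, 4.2500, 5.2500
Σ(xᵢ − x̄)² = 699.5000 ⇒ m₂ = 699.5000/8 = 87.43750
Σ(xᵢ − x̄)³ = -12761.2500 ⇒ m₃ = -12761.2500/8 = -1595.15625
m₂^(3/2) = 87.43750^(1.5) = 817.61076
g1 = m₃ / m₂^(3/2) = -1595.15625 / 817.61076 ≈ -1.951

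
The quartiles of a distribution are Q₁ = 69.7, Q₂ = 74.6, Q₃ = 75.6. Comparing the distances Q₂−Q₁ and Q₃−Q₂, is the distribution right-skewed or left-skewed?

left-skewed

Q₂ − Q₁ = 4.9;  Q₃ − Q₂ = 1.0
Q₂ − Q₁ > Q₃ − Q₂ ⇒ the lower half is more spread out ⇒ left-skewed.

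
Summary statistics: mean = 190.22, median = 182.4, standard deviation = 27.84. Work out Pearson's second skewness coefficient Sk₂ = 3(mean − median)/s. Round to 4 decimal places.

0.8427

Sk₂ = 3(190.22 − 182.4) / 27.84 = 3 × 7.8200 / 27.84
    = 23.4600 / 27.84 ≈ 0.8427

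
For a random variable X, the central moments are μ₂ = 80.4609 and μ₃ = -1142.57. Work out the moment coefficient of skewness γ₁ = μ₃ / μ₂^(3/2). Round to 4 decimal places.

σ = √μ₂ = √80.4609 = 8.97000
σ³ = μ₂^(3/2) = 721.73427
γ₁ = μ₃/σ³ = -1142.57 / 721.73427 ≈ -1.5831

-1.5831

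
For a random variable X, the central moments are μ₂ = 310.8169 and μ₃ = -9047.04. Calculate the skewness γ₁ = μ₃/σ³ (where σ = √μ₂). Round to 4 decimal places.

σ = √μ₂ = √310.8169 = 17.63000
σ³ = μ₂^(3/2) = 5479.70195
γ₁ = μ₃/σ³ = -9047.04 / 5479.70195 ≈ -1.6510

-1.6510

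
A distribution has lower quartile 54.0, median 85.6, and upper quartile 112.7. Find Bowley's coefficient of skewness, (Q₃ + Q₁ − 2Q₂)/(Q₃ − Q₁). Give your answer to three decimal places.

numerator: Q₃ + Q₁ − 2Q₂ = 112.7 + 54.0 − 2×85.6 = -4.5000
denominator: Q₃ − Q₁ = 112.7 − 54.0 = 58.7000
Bowley skewness = -4.5000 / 58.7000 ≈ -0.077

-0.077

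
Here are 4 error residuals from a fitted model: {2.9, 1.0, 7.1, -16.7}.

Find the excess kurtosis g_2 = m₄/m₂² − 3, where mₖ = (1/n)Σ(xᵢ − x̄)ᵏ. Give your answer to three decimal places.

-0.800

x̄ = -1.4250
Σ(xᵢ − x̄)² = 330.5875 ⇒ m₂ = 82.64687
Σ(xᵢ − x̄)⁴ = 60107.0759 ⇒ m₄ = 15026.76898
m₂² = 6830.50595
g_2 = m₄/m₂² − 3 = 2.19995 − 3 ≈ -0.800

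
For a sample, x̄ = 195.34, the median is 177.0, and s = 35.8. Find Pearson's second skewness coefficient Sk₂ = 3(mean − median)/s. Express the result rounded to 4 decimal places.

Sk₂ = 3(195.34 − 177.0) / 35.8 = 3 × 18.3400 / 35.8
    = 55.0200 / 35.8 ≈ 1.5369

1.5369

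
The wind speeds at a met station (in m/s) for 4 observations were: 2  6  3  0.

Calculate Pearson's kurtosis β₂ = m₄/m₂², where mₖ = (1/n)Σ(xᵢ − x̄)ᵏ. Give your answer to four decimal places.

x̄ = 2.7500
Σ(xᵢ − x̄)² = 18.7500 ⇒ m₂ = 4.68750
Σ(xᵢ − x̄)⁴ = 169.0781 ⇒ m₄ = 42.26953
m₂² = 21.97266
β₂ = m₄/m₂² = 42.26953 / 21.97266 ≈ 1.9237

1.9237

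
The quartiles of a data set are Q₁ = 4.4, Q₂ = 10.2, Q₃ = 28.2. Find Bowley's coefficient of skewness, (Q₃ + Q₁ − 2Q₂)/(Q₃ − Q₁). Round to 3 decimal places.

0.513

numerator: Q₃ + Q₁ − 2Q₂ = 28.2 + 4.4 − 2×10.2 = 12.2000
denominator: Q₃ − Q₁ = 28.2 − 4.4 = 23.8000
Bowley skewness = 12.2000 / 23.8000 ≈ 0.513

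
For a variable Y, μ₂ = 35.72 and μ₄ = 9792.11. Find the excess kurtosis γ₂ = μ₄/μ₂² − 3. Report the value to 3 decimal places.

4.675

μ₂² = 35.72² = 1275.91840
μ₄/μ₂² = 9792.11 / 1275.91840 = 7.67456
γ₂ = 7.67456 − 3 ≈ 4.675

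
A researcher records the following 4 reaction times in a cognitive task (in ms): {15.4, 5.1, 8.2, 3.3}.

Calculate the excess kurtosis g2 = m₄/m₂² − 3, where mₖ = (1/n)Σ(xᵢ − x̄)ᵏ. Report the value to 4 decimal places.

-1.0444

x̄ = 8.0000
Σ(xᵢ − x̄)² = 85.3000 ⇒ m₂ = 21.32500
Σ(xᵢ − x̄)⁴ = 3557.3554 ⇒ m₄ = 889.33885
m₂² = 454.75563
g2 = m₄/m₂² − 3 = 1.95564 − 3 ≈ -1.0444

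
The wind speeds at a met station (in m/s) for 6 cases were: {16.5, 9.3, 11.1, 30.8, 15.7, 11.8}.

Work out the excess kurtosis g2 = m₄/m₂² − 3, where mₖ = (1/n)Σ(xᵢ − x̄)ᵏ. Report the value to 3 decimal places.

0.361

x̄ = 15.8667
Σ(xᵢ − x̄)² = 305.8133 ⇒ m₂ = 50.96889
Σ(xᵢ − x̄)⁴ = 52380.3211 ⇒ m₄ = 8730.05352
m₂² = 2597.82763
g2 = m₄/m₂² − 3 = 3.36052 − 3 ≈ 0.361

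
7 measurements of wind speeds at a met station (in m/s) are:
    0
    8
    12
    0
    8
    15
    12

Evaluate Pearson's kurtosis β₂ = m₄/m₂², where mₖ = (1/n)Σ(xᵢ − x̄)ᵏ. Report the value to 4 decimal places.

x̄ = 7.8571
Σ(xᵢ − x̄)² = 208.8571 ⇒ m₂ = 29.83673
Σ(xᵢ − x̄)⁴ = 10814.5831 ⇒ m₄ = 1544.94044
m₂² = 890.23074
β₂ = m₄/m₂² = 1544.94044 / 890.23074 ≈ 1.7354

1.7354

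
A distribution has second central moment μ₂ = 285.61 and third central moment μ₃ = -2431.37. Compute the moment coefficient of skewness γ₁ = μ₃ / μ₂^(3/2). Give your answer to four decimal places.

σ = √μ₂ = √285.61 = 16.90000
σ³ = μ₂^(3/2) = 4826.80900
γ₁ = μ₃/σ³ = -2431.37 / 4826.80900 ≈ -0.5037

-0.5037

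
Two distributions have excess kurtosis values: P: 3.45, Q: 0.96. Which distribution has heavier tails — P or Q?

P

Higher excess kurtosis ⇒ heavier tails relative to the normal distribution.
3.45 vs 0.96: the larger is 3.45, so P has heavier tails.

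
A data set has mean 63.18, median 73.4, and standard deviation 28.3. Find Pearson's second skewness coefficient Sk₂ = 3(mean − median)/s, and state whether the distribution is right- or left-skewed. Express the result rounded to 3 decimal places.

-1.083, left-skewed

Sk₂ = 3(63.18 − 73.4) / 28.3 = 3 × -10.2200 / 28.3
    = -30.6600 / 28.3 ≈ -1.083
Sk₂ < 0 ⇒ mean < median ⇒ left-skewed (negative skew).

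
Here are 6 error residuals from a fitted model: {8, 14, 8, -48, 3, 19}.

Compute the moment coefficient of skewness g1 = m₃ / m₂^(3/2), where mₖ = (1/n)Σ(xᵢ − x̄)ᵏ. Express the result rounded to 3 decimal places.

-1.583

x̄ = (8 + 14 + 8 - 48 + 3 + 19) / 6 = 0.6667
deviations (xᵢ − x̄): 7.3333, 13.3333, 7.3333, -48.6667, 2.3333, 18.3333
Σ(xᵢ − x̄)² = 2995.3333 ⇒ m₂ = 2995.3333/6 = 499.22222
Σ(xᵢ − x̄)³ = -105930.4444 ⇒ m₃ = -105930.4444/6 = -17655.07407
m₂^(3/2) = 499.22222^(1.5) = 11154.26258
g1 = m₃ / m₂^(3/2) = -17655.07407 / 11154.26258 ≈ -1.583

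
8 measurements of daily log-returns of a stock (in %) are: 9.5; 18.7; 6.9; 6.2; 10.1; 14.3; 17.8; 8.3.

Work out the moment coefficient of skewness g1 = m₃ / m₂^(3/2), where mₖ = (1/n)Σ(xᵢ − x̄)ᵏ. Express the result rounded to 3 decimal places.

0.492

x̄ = (9.5 + 18.7 + 6.9 + 6.2 + 10.1 + 14.3 + 17.8 + 8.3) / 8 = 11.4750
deviations (xᵢ − x̄): -1.9750, 7.2250, -4.5750, -5.2750, -1.3750, 2.8250, 6.3250, -3.1750
Σ(xᵢ − x̄)² = 164.8150 ⇒ m₂ = 164.8150/8 = 20.60188
Σ(xᵢ − x̄)³ = 367.8833 ⇒ m₃ = 367.8833/8 = 45.98541
m₂^(3/2) = 20.60188^(1.5) = 93.51044
g1 = m₃ / m₂^(3/2) = 45.98541 / 93.51044 ≈ 0.492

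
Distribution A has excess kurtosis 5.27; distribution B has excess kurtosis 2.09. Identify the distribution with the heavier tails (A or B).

Higher excess kurtosis ⇒ heavier tails relative to the normal distribution.
5.27 vs 2.09: the larger is 5.27, so A has heavier tails.

A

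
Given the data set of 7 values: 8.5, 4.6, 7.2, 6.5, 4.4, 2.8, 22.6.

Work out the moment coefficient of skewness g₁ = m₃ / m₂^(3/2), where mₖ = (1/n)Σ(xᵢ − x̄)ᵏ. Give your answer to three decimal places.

x̄ = (8.5 + 4.6 + 7.2 + 6.5 + 4.4 + 2.8 + 22.6) / 7 = 8.0857
deviations (xᵢ − x̄): 0.4143, -3.4857, -0.8857, -1.5857, -3.6857, -5.2857, 14.5143
Σ(xᵢ − x̄)² = 267.8086 ⇒ m₂ = 267.8086/7 = 38.25837
Σ(xᵢ − x̄)³ = 2812.9365 ⇒ m₃ = 2812.9365/7 = 401.84808
m₂^(3/2) = 38.25837^(1.5) = 236.64081
g₁ = m₃ / m₂^(3/2) = 401.84808 / 236.64081 ≈ 1.698

1.698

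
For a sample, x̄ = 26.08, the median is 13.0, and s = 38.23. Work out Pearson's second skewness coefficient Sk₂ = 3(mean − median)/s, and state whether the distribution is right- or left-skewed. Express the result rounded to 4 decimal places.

Sk₂ = 3(26.08 − 13.0) / 38.23 = 3 × 13.0800 / 38.23
    = 39.2400 / 38.23 ≈ 1.0264
Sk₂ > 0 ⇒ mean > median ⇒ right-skewed (positive skew).

1.0264, right-skewed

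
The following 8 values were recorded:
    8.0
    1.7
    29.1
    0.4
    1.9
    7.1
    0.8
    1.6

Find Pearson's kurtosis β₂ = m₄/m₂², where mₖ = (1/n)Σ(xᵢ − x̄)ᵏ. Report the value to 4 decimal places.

5.1445

x̄ = 6.3250
Σ(xᵢ − x̄)² = 651.0350 ⇒ m₂ = 81.37938
Σ(xᵢ − x̄)⁴ = 272562.1826 ⇒ m₄ = 34070.27282
m₂² = 6622.60268
β₂ = m₄/m₂² = 34070.27282 / 6622.60268 ≈ 5.1445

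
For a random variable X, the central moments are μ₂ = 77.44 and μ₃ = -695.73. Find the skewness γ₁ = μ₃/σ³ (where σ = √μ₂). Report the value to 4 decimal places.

σ = √μ₂ = √77.44 = 8.80000
σ³ = μ₂^(3/2) = 681.47200
γ₁ = μ₃/σ³ = -695.73 / 681.47200 ≈ -1.0209

-1.0209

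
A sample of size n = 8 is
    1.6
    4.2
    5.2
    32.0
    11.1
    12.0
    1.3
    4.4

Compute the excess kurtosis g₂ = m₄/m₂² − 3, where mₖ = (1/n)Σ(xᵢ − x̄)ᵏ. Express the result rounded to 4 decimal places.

x̄ = 8.9750
Σ(xᵢ − x̄)² = 715.0950 ⇒ m₂ = 89.38688
Σ(xᵢ − x̄)⁴ = 288753.0626 ⇒ m₄ = 36094.13283
m₂² = 7990.01342
g₂ = m₄/m₂² − 3 = 4.51741 − 3 ≈ 1.5174

1.5174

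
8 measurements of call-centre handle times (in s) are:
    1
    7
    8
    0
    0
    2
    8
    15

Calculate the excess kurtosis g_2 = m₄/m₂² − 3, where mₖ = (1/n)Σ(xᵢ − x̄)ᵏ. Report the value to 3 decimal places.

-0.642

x̄ = 5.1250
Σ(xᵢ − x̄)² = 196.8750 ⇒ m₂ = 24.60938
Σ(xᵢ − x̄)⁴ = 11422.9629 ⇒ m₄ = 1427.87036
m₂² = 605.62134
g_2 = m₄/m₂² − 3 = 2.35769 − 3 ≈ -0.642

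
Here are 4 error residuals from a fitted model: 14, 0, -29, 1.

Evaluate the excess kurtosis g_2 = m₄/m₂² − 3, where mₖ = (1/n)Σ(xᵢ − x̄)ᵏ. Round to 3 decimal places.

x̄ = -3.5000
Σ(xᵢ − x̄)² = 989.0000 ⇒ m₂ = 247.25000
Σ(xᵢ − x̄)⁴ = 517174.2500 ⇒ m₄ = 129293.56250
m₂² = 61132.56250
g_2 = m₄/m₂² − 3 = 2.11497 − 3 ≈ -0.885

-0.885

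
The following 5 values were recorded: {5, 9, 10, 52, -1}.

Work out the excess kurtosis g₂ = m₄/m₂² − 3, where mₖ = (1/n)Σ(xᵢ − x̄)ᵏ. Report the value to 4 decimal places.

x̄ = 15.0000
Σ(xᵢ − x̄)² = 1786.0000 ⇒ m₂ = 357.20000
Σ(xᵢ − x̄)⁴ = 1951618.0000 ⇒ m₄ = 390323.60000
m₂² = 127591.84000
g₂ = m₄/m₂² − 3 = 3.05916 − 3 ≈ 0.0592

0.0592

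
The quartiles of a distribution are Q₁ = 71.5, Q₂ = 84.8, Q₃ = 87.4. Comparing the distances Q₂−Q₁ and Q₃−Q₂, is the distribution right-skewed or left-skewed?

left-skewed

Q₂ − Q₁ = 13.3;  Q₃ − Q₂ = 2.6
Q₂ − Q₁ > Q₃ − Q₂ ⇒ the lower half is more spread out ⇒ left-skewed.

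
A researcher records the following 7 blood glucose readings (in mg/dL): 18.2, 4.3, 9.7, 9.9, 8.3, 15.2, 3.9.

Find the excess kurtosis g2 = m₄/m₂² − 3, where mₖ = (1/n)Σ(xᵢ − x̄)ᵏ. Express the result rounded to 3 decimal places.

x̄ = 9.9286
Σ(xᵢ − x̄)² = 166.9343 ⇒ m₂ = 23.84776
Σ(xᵢ − x̄)⁴ = 7784.5662 ⇒ m₄ = 1112.08088
m₂² = 568.71542
g2 = m₄/m₂² − 3 = 1.95543 − 3 ≈ -1.045

-1.045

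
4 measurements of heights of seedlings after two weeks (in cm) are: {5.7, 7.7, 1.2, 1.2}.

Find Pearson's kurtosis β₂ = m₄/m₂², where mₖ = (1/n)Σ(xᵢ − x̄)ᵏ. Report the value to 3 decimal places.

x̄ = 3.9500
Σ(xᵢ − x̄)² = 32.2500 ⇒ m₂ = 8.06250
Σ(xᵢ − x̄)⁴ = 321.5156 ⇒ m₄ = 80.37891
m₂² = 65.00391
β₂ = m₄/m₂² = 80.37891 / 65.00391 ≈ 1.237

1.237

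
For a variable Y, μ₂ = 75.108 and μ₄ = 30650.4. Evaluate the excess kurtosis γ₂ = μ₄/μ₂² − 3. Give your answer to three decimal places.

μ₂² = 75.108² = 5641.21166
μ₄/μ₂² = 30650.4 / 5641.21166 = 5.43330
γ₂ = 5.43330 − 3 ≈ 2.433

2.433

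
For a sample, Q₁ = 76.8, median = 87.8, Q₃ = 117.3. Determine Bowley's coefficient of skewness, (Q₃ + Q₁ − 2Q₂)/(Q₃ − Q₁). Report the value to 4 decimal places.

numerator: Q₃ + Q₁ − 2Q₂ = 117.3 + 76.8 − 2×87.8 = 18.5000
denominator: Q₃ − Q₁ = 117.3 − 76.8 = 40.5000
Bowley skewness = 18.5000 / 40.5000 ≈ 0.4568

0.4568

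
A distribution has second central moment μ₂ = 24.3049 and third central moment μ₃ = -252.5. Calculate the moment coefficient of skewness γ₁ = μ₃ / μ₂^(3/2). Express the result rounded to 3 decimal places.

σ = √μ₂ = √24.3049 = 4.93000
σ³ = μ₂^(3/2) = 119.82316
γ₁ = μ₃/σ³ = -252.5 / 119.82316 ≈ -2.107

-2.107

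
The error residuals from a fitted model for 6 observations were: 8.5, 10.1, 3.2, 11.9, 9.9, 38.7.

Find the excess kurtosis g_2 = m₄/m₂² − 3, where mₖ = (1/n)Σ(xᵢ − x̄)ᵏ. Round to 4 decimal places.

x̄ = 13.7167
Σ(xᵢ − x̄)² = 792.9283 ⇒ m₂ = 132.15472
Σ(xᵢ − x̄)⁴ = 402951.5580 ⇒ m₄ = 67158.59300
m₂² = 17464.87061
g_2 = m₄/m₂² − 3 = 3.84535 − 3 ≈ 0.8454

0.8454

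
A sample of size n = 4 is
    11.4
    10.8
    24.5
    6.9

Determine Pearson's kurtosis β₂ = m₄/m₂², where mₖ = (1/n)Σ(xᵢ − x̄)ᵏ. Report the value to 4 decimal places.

2.1933

x̄ = 13.4000
Σ(xᵢ − x̄)² = 176.2200 ⇒ m₂ = 44.05500
Σ(xᵢ − x̄)⁴ = 17027.4642 ⇒ m₄ = 4256.86605
m₂² = 1940.84303
β₂ = m₄/m₂² = 4256.86605 / 1940.84303 ≈ 2.1933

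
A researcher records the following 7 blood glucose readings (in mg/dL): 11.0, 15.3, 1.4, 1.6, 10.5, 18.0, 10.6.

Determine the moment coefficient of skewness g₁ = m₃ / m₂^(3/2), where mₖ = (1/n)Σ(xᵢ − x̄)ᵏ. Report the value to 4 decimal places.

x̄ = (11.0 + 15.3 + 1.4 + 1.6 + 10.5 + 18.0 + 10.6) / 7 = 9.7714
deviations (xᵢ − x̄): 1.2286, 5.5286, -8.3714, -8.1714, 0.7286, 8.2286, 0.8286
Σ(xᵢ − x̄)² = 237.8543 ⇒ m₂ = 237.8543/7 = 33.97918
Σ(xᵢ − x̄)³ = -403.3583 ⇒ m₃ = -403.3583/7 = -57.62262
m₂^(3/2) = 33.97918^(1.5) = 198.07032
g₁ = m₃ / m₂^(3/2) = -57.62262 / 198.07032 ≈ -0.2909

-0.2909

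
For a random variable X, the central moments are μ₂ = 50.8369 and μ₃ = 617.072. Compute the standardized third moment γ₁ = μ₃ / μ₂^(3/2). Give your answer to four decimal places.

1.7024

σ = √μ₂ = √50.8369 = 7.13000
σ³ = μ₂^(3/2) = 362.46710
γ₁ = μ₃/σ³ = 617.072 / 362.46710 ≈ 1.7024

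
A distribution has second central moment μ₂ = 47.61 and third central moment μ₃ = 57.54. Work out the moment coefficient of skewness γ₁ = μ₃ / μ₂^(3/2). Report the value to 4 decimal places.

0.1752

σ = √μ₂ = √47.61 = 6.90000
σ³ = μ₂^(3/2) = 328.50900
γ₁ = μ₃/σ³ = 57.54 / 328.50900 ≈ 0.1752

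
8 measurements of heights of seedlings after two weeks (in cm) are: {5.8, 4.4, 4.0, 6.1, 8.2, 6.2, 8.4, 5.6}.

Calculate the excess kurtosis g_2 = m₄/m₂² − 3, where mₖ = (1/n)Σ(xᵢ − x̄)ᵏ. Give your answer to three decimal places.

x̄ = 6.0875
Σ(xᵢ − x̄)² = 17.3488 ⇒ m₂ = 2.16859
Σ(xᵢ − x̄)⁴ = 75.6745 ⇒ m₄ = 9.45931
m₂² = 4.70280
g_2 = m₄/m₂² − 3 = 2.01142 − 3 ≈ -0.989

-0.989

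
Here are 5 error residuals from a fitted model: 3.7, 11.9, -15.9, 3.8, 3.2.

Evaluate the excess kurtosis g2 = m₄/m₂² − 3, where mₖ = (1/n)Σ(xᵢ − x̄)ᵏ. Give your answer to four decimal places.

x̄ = 1.3400
Σ(xᵢ − x̄)² = 423.8120 ⇒ m₂ = 84.76240
Σ(xᵢ − x̄)⁴ = 100853.1959 ⇒ m₄ = 20170.63917
m₂² = 7184.66445
g2 = m₄/m₂² − 3 = 2.80746 − 3 ≈ -0.1925

-0.1925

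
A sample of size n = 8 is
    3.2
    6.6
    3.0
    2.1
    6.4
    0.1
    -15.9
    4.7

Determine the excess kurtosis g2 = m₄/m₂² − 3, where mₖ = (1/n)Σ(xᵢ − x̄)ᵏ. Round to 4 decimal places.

x̄ = 1.2750
Σ(xᵢ − x̄)² = 370.0750 ⇒ m₂ = 46.25938
Σ(xᵢ − x̄)⁴ = 88670.0566 ⇒ m₄ = 11083.75707
m₂² = 2139.92978
g2 = m₄/m₂² − 3 = 5.17950 − 3 ≈ 2.1795

2.1795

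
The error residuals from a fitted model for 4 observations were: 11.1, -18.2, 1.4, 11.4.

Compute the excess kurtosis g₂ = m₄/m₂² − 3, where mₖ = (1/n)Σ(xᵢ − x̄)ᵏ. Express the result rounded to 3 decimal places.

-1.002

x̄ = 1.4250
Σ(xᵢ − x̄)² = 578.2475 ⇒ m₂ = 144.56187
Σ(xᵢ − x̄)⁴ = 166995.6884 ⇒ m₄ = 41748.92211
m₂² = 20898.13570
g₂ = m₄/m₂² − 3 = 1.99773 − 3 ≈ -1.002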